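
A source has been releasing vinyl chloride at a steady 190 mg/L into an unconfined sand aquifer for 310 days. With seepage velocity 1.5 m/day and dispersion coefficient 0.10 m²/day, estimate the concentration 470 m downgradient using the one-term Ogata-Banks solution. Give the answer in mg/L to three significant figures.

49.9 mg/L

For a continuous step input, C/C₀ ≈ ½·erfc((x−vt)/(2√(Dt))).
vt = 1.5 × 310 = 465 m and 2√(Dt) = 2√(0.10 × 310) = 11.14 m.
Argument (x−vt)/(2√(Dt)) = (470 − 465)/11.14 = 0.4488; ½·erfc(0.4488) = 0.2628.
C = 190 × 0.2628 = 49.9 mg/L.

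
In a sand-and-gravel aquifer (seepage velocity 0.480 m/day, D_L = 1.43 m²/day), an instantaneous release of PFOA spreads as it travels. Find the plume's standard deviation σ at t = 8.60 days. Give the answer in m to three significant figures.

4.96 m

Dispersive spreading gives a Gaussian with σ² = 2Dt; advection only shifts the center.
σ = √(2 × 1.43 × 8.60) = 4.96 m.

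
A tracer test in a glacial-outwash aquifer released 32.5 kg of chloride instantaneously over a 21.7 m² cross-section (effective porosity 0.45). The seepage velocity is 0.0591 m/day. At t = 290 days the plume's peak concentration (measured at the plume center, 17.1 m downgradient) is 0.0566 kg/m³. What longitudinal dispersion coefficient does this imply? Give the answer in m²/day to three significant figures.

0.949 m²/day

At the plume center C_max = M/(n_e·A·√(4πDt)), so D = M²/(4πt·(n_e·A·C_max)²).
n_e·A·C_max = 0.45 × 21.7 × 0.0566 = 0.5527 kg/m.
D = 32.5²/(4π × 290 × 0.5527²) = 0.949 m²/day.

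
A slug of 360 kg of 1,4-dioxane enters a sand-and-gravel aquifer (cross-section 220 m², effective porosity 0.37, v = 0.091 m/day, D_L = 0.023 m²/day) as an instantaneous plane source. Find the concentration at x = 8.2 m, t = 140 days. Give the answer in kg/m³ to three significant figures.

0.140 kg/m³

For an instantaneous plane source, C(x,t) = M/(n_e·A·√(4πDt)) · exp(−(x−vt)²/(4Dt)), with n_e·A the pore (flow) area.
Plume center vt = 0.091 × 140 = 12.74 m, so the well at 8.2 m is 4.54 m upgradient of the peak.
√(4πDt) = 6.361 m, giving peak height M/(n_e·A·√(4πDt)) = 360/(0.37 × 220 × 6.361) = 0.6953 kg/m³.
(x−vt)²/(4Dt) = (-4.54)²/(4 × 0.023 × 140) = 1.600; exp(−1.600) = 0.2019.
C = 0.6953 × 0.2019 = 0.140 kg/m³.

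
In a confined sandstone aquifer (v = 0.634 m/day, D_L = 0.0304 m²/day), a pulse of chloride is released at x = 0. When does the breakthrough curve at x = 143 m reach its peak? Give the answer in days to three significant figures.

225 days

For the 1D instantaneous-source solution, setting ∂C/∂t = 0 at fixed x gives v²t² + 2Dt − x² = 0, so t = (√(D² + v²x²) − D)/v².
√(D² + v²x²) = √(0.0304² + 0.634² × 143²) = 90.66; v² = 0.401956.
t = (90.66 − 0.0304)/0.401956 = 225 days (vs. the pure-advection estimate x/v = 226 d).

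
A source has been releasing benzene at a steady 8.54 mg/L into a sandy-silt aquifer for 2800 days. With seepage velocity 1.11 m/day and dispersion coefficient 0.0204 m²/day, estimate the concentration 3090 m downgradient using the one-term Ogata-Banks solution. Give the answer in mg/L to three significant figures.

8.15 mg/L

For a continuous step input, C/C₀ ≈ ½·erfc((x−vt)/(2√(Dt))).
vt = 1.11 × 2800 = 3108 m and 2√(Dt) = 2√(0.0204 × 2800) = 15.12 m.
Argument (x−vt)/(2√(Dt)) = (3090 − 3108)/15.12 = -1.190; ½·erfc(-1.190) = 0.9538.
C = 8.54 × 0.9538 = 8.15 mg/L.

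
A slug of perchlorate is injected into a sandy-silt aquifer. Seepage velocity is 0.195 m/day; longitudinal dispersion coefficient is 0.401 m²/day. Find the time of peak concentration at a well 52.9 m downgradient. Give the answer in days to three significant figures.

261 days

For the 1D instantaneous-source solution, setting ∂C/∂t = 0 at fixed x gives v²t² + 2Dt − x² = 0, so t = (√(D² + v²x²) − D)/v².
√(D² + v²x²) = √(0.401² + 0.195² × 52.9²) = 10.32; v² = 0.038025.
t = (10.32 − 0.401)/0.038025 = 261 days (vs. the pure-advection estimate x/v = 271 d).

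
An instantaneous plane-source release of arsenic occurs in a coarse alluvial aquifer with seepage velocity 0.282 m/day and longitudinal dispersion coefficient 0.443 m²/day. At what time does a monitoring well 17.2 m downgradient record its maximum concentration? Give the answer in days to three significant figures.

55.7 days

For the 1D instantaneous-source solution, setting ∂C/∂t = 0 at fixed x gives v²t² + 2Dt − x² = 0, so t = (√(D² + v²x²) − D)/v².
√(D² + v²x²) = √(0.443² + 0.282² × 17.2²) = 4.871; v² = 0.079524.
t = (4.871 − 0.443)/0.079524 = 55.7 days (vs. the pure-advection estimate x/v = 61.0 d).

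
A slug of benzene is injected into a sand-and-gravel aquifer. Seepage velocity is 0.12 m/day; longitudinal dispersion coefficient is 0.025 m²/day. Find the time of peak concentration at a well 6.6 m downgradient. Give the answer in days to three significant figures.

For the 1D instantaneous-source solution, setting ∂C/∂t = 0 at fixed x gives v²t² + 2Dt − x² = 0, so t = (√(D² + v²x²) − D)/v².
√(D² + v²x²) = √(0.025² + 0.12² × 6.6²) = 0.7924; v² = 0.0144.
t = (0.7924 − 0.025)/0.0144 = 53.3 days (vs. the pure-advection estimate x/v = 55.0 d).

53.3 days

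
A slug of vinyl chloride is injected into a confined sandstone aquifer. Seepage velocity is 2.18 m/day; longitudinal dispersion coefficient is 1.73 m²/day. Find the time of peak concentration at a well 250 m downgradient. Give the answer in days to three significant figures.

114 days

For the 1D instantaneous-source solution, setting ∂C/∂t = 0 at fixed x gives v²t² + 2Dt − x² = 0, so t = (√(D² + v²x²) − D)/v².
√(D² + v²x²) = √(1.73² + 2.18² × 250²) = 545.0; v² = 4.7524.
t = (545.0 − 1.73)/4.7524 = 114 days (vs. the pure-advection estimate x/v = 115 d).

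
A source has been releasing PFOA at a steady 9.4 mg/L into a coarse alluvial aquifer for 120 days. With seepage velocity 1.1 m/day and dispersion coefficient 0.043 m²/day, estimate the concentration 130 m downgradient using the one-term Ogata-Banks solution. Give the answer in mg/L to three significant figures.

6.89 mg/L

For a continuous step input, C/C₀ ≈ ½·erfc((x−vt)/(2√(Dt))).
vt = 1.1 × 120 = 132 m and 2√(Dt) = 2√(0.043 × 120) = 4.543 m.
Argument (x−vt)/(2√(Dt)) = (130 − 132)/4.543 = -0.4402; ½·erfc(-0.4402) = 0.7332.
C = 9.4 × 0.7332 = 6.89 mg/L.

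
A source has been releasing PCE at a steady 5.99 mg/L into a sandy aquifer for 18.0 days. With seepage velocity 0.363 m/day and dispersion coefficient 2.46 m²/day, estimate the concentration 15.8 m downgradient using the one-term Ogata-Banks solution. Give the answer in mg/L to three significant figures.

For a continuous step input, C/C₀ ≈ ½·erfc((x−vt)/(2√(Dt))).
vt = 0.363 × 18.0 = 6.534 m and 2√(Dt) = 2√(2.46 × 18.0) = 13.31 m.
Argument (x−vt)/(2√(Dt)) = (15.8 − 6.534)/13.31 = 0.6962; ½·erfc(0.6962) = 0.1624.
C = 5.99 × 0.1624 = 0.973 mg/L.

0.973 mg/L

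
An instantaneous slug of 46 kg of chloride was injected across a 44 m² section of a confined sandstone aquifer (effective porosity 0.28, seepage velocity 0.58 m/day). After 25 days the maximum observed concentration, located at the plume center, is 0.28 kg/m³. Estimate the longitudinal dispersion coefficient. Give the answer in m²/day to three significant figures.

0.566 m²/day

At the plume center C_max = M/(n_e·A·√(4πDt)), so D = M²/(4πt·(n_e·A·C_max)²).
n_e·A·C_max = 0.28 × 44 × 0.28 = 3.450 kg/m.
D = 46²/(4π × 25 × 3.450²) = 0.566 m²/day.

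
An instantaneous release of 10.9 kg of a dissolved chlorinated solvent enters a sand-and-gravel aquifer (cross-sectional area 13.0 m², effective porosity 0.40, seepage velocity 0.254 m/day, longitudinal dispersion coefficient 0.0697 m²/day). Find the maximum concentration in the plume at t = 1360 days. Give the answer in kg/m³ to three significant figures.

0.0607 kg/m³

The peak of an instantaneous 1D plume sits at x = vt; there the Gaussian factor is 1 and C_max = M/(n_e·A·√(4πDt)), where n_e·A is the pore area the mass is dissolved in.
√(4πDt) = √(4π × 0.0697 × 1360) = 34.51 m, so C_max = 10.9/(0.40 × 13.0 × 34.51) = 0.0607 kg/m³.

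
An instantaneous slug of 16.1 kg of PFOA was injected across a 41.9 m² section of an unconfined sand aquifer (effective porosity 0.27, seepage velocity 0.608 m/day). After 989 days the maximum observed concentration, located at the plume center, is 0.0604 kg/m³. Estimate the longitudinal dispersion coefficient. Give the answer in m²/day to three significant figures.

0.0447 m²/day

At the plume center C_max = M/(n_e·A·√(4πDt)), so D = M²/(4πt·(n_e·A·C_max)²).
n_e·A·C_max = 0.27 × 41.9 × 0.0604 = 0.6833 kg/m.
D = 16.1²/(4π × 989 × 0.6833²) = 0.0447 m²/day.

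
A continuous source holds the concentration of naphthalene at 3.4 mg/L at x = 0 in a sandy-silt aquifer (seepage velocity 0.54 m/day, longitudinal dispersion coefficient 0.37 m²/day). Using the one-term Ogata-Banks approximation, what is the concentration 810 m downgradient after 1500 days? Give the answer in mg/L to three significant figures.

1.70 mg/L

For a continuous step input, C/C₀ ≈ ½·erfc((x−vt)/(2√(Dt))).
vt = 0.54 × 1500 = 810 m and 2√(Dt) = 2√(0.37 × 1500) = 47.12 m.
Argument (x−vt)/(2√(Dt)) = (810 − 810)/47.12 = 0; ½·erfc(0) = 0.5000.
C = 3.4 × 0.5000 = 1.70 mg/L.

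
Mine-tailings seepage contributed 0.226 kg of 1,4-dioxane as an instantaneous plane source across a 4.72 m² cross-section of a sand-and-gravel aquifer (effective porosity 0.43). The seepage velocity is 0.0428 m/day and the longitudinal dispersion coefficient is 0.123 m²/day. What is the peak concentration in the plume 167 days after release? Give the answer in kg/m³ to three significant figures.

0.00693 kg/m³

The peak of an instantaneous 1D plume sits at x = vt; there the Gaussian factor is 1 and C_max = M/(n_e·A·√(4πDt)), where n_e·A is the pore area the mass is dissolved in.
√(4πDt) = √(4π × 0.123 × 167) = 16.07 m, so C_max = 0.226/(0.43 × 4.72 × 16.07) = 0.00693 kg/m³.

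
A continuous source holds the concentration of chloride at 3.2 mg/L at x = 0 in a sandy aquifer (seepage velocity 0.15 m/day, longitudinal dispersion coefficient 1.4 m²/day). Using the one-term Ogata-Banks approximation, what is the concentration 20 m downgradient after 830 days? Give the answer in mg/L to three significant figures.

3.15 mg/L

For a continuous step input, C/C₀ ≈ ½·erfc((x−vt)/(2√(Dt))).
vt = 0.15 × 830 = 124.5 m and 2√(Dt) = 2√(1.4 × 830) = 68.18 m.
Argument (x−vt)/(2√(Dt)) = (20 − 124.5)/68.18 = -1.533; ½·erfc(-1.533) = 0.9849.
C = 3.2 × 0.9849 = 3.15 mg/L.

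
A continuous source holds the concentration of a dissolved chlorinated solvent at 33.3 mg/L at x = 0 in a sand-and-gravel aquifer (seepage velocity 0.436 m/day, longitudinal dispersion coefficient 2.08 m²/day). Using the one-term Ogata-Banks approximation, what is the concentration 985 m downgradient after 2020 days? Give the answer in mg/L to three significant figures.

For a continuous step input, C/C₀ ≈ ½·erfc((x−vt)/(2√(Dt))).
vt = 0.436 × 2020 = 880.72 m and 2√(Dt) = 2√(2.08 × 2020) = 129.6 m.
Argument (x−vt)/(2√(Dt)) = (985 − 880.72)/129.6 = 0.8046; ½·erfc(0.8046) = 0.1276.
C = 33.3 × 0.1276 = 4.25 mg/L.

4.25 mg/L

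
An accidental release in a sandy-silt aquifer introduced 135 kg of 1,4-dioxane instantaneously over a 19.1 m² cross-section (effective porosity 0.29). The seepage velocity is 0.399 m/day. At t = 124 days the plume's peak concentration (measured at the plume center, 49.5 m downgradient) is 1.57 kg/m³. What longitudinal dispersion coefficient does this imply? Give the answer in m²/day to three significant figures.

0.155 m²/day

At the plume center C_max = M/(n_e·A·√(4πDt)), so D = M²/(4πt·(n_e·A·C_max)²).
n_e·A·C_max = 0.29 × 19.1 × 1.57 = 8.696 kg/m.
D = 135²/(4π × 124 × 8.696²) = 0.155 m²/day.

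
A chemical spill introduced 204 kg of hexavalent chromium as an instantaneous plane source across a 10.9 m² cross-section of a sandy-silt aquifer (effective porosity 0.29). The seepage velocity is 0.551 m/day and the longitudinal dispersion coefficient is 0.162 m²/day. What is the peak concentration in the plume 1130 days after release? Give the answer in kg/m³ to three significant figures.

1.35 kg/m³

The peak of an instantaneous 1D plume sits at x = vt; there the Gaussian factor is 1 and C_max = M/(n_e·A·√(4πDt)), where n_e·A is the pore area the mass is dissolved in.
√(4πDt) = √(4π × 0.162 × 1130) = 47.96 m, so C_max = 204/(0.29 × 10.9 × 47.96) = 1.35 kg/m³.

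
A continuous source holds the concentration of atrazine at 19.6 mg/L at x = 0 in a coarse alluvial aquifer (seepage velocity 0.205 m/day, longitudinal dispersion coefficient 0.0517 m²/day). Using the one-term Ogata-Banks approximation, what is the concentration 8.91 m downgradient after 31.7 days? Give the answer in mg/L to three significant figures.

1.79 mg/L

For a continuous step input, C/C₀ ≈ ½·erfc((x−vt)/(2√(Dt))).
vt = 0.205 × 31.7 = 6.4985 m and 2√(Dt) = 2√(0.0517 × 31.7) = 2.560 m.
Argument (x−vt)/(2√(Dt)) = (8.91 − 6.4985)/2.560 = 0.9420; ½·erfc(0.9420) = 0.09140.
C = 19.6 × 0.09140 = 1.79 mg/L.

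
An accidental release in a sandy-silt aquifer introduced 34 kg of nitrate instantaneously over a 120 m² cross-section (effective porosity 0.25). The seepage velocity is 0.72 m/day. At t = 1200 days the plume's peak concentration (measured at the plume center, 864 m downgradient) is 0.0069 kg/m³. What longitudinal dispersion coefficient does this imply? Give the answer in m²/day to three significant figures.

1.79 m²/day

At the plume center C_max = M/(n_e·A·√(4πDt)), so D = M²/(4πt·(n_e·A·C_max)²).
n_e·A·C_max = 0.25 × 120 × 0.0069 = 0.2070 kg/m.
D = 34²/(4π × 1200 × 0.2070²) = 1.79 m²/day.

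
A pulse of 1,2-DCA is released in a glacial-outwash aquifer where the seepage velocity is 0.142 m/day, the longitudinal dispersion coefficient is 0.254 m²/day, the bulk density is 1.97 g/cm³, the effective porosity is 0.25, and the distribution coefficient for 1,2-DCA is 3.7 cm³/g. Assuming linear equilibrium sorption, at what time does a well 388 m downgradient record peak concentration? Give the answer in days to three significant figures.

Retardation factor R = 1 + ρ_b·K_d/n = 1 + 1.97 × 3.7/0.25 = 30.16.
Sorption retards both mechanisms: v_R = v/R = 0.004708 m/day, D_R = D/R = 0.008422 m²/day.
Peak time from v_R²t² + 2D_R t − x² = 0: t = (√(D_R² + v_R²x²) − D_R)/v_R².
√(D_R² + v_R²x²) = √(0.008422² + 0.004708² × 388²) = 1.827; v_R² = 2.217e-05.
t = (1.827 − 0.008422)/2.217e-05 = 82000 days.

82000 days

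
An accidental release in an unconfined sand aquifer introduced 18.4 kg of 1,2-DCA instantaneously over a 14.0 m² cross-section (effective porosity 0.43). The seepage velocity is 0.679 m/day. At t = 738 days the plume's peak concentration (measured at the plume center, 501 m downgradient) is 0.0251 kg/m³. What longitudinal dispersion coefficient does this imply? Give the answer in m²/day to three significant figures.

1.60 m²/day

At the plume center C_max = M/(n_e·A·√(4πDt)), so D = M²/(4πt·(n_e·A·C_max)²).
n_e·A·C_max = 0.43 × 14.0 × 0.0251 = 0.1511 kg/m.
D = 18.4²/(4π × 738 × 0.1511²) = 1.60 m²/day.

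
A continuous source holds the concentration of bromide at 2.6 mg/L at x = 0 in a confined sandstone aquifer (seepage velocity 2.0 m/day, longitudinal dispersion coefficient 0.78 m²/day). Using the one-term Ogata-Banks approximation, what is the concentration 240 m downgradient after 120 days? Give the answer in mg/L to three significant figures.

1.30 mg/L

For a continuous step input, C/C₀ ≈ ½·erfc((x−vt)/(2√(Dt))).
vt = 2.0 × 120 = 240 m and 2√(Dt) = 2√(0.78 × 120) = 19.35 m.
Argument (x−vt)/(2√(Dt)) = (240 − 240)/19.35 = 0; ½·erfc(0) = 0.5000.
C = 2.6 × 0.5000 = 1.30 mg/L.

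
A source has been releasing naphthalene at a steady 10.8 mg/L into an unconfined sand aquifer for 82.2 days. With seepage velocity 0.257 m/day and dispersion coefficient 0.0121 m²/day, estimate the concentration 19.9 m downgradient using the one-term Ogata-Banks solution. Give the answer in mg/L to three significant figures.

For a continuous step input, C/C₀ ≈ ½·erfc((x−vt)/(2√(Dt))).
vt = 0.257 × 82.2 = 21.1254 m and 2√(Dt) = 2√(0.0121 × 82.2) = 1.995 m.
Argument (x−vt)/(2√(Dt)) = (19.9 − 21.1254)/1.995 = -0.6142; ½·erfc(-0.6142) = 0.8075.
C = 10.8 × 0.8075 = 8.72 mg/L.

8.72 mg/L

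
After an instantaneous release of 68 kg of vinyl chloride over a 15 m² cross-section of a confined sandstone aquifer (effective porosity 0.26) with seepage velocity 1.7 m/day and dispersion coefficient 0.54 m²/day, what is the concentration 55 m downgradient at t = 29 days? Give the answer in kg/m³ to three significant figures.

For an instantaneous plane source, C(x,t) = M/(n_e·A·√(4πDt)) · exp(−(x−vt)²/(4Dt)), with n_e·A the pore (flow) area.
Plume center vt = 1.7 × 29 = 49.3 m, so the well at 55 m is 5.7 m downgradient of the peak.
√(4πDt) = 14.03 m, giving peak height M/(n_e·A·√(4πDt)) = 68/(0.26 × 15 × 14.03) = 1.243 kg/m³.
(x−vt)²/(4Dt) = (5.7)²/(4 × 0.54 × 29) = 0.5187; exp(−0.5187) = 0.5953.
C = 1.243 × 0.5953 = 0.740 kg/m³.

0.740 kg/m³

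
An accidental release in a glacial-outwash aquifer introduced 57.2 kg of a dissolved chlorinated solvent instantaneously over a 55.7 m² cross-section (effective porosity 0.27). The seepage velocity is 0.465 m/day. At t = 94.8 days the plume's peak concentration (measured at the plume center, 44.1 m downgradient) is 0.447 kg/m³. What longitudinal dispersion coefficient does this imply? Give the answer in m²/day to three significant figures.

0.0608 m²/day

At the plume center C_max = M/(n_e·A·√(4πDt)), so D = M²/(4πt·(n_e·A·C_max)²).
n_e·A·C_max = 0.27 × 55.7 × 0.447 = 6.722 kg/m.
D = 57.2²/(4π × 94.8 × 6.722²) = 0.0608 m²/day.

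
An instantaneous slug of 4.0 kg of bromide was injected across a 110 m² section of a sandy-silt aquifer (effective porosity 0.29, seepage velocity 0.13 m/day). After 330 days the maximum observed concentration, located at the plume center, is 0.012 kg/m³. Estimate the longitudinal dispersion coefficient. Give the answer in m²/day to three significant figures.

At the plume center C_max = M/(n_e·A·√(4πDt)), so D = M²/(4πt·(n_e·A·C_max)²).
n_e·A·C_max = 0.29 × 110 × 0.012 = 0.3828 kg/m.
D = 4.0²/(4π × 330 × 0.3828²) = 0.0263 m²/day.

0.0263 m²/day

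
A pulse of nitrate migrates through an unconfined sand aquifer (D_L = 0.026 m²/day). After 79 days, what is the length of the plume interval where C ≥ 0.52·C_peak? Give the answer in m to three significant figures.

The plume is Gaussian with σ = √(2Dt) = √(2 × 0.026 × 79) = 2.027 m.
C/C_peak = exp(−Δx²/(2σ²)) = 0.52 ⇒ Δx = σ·√(−2 ln 0.52) = 2.027 × 1.144 = 2.319 m.
Width = 2Δx = 4.64 m.

4.64 m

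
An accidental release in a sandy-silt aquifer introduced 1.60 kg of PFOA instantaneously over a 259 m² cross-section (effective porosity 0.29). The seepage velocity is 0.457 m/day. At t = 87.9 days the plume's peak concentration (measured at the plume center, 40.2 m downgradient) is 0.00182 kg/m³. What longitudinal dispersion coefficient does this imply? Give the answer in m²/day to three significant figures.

0.124 m²/day

At the plume center C_max = M/(n_e·A·√(4πDt)), so D = M²/(4πt·(n_e·A·C_max)²).
n_e·A·C_max = 0.29 × 259 × 0.00182 = 0.1367 kg/m.
D = 1.60²/(4π × 87.9 × 0.1367²) = 0.124 m²/day.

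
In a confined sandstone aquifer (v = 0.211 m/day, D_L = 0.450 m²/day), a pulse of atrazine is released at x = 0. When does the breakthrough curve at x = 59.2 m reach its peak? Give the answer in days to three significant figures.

271 days

For the 1D instantaneous-source solution, setting ∂C/∂t = 0 at fixed x gives v²t² + 2Dt − x² = 0, so t = (√(D² + v²x²) − D)/v².
√(D² + v²x²) = √(0.450² + 0.211² × 59.2²) = 12.50; v² = 0.044521.
t = (12.50 − 0.450)/0.044521 = 271 days (vs. the pure-advection estimate x/v = 281 d).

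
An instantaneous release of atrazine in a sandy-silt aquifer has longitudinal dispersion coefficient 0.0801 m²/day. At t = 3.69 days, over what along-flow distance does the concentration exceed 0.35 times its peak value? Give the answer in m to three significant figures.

2.23 m

The plume is Gaussian with σ = √(2Dt) = √(2 × 0.0801 × 3.69) = 0.7689 m.
C/C_peak = exp(−Δx²/(2σ²)) = 0.35 ⇒ Δx = σ·√(−2 ln 0.35) = 0.7689 × 1.449 = 1.114 m.
Width = 2Δx = 2.23 m.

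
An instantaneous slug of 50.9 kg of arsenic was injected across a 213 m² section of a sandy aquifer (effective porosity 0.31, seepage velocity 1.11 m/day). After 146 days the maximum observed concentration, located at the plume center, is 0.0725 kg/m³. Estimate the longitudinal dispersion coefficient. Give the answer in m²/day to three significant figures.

0.0616 m²/day

At the plume center C_max = M/(n_e·A·√(4πDt)), so D = M²/(4πt·(n_e·A·C_max)²).
n_e·A·C_max = 0.31 × 213 × 0.0725 = 4.787 kg/m.
D = 50.9²/(4π × 146 × 4.787²) = 0.0616 m²/day.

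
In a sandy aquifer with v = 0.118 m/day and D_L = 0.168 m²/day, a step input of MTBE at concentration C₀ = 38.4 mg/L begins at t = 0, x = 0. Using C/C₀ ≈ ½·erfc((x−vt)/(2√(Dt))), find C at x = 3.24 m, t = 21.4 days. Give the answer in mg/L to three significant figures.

15.2 mg/L

For a continuous step input, C/C₀ ≈ ½·erfc((x−vt)/(2√(Dt))).
vt = 0.118 × 21.4 = 2.5252 m and 2√(Dt) = 2√(0.168 × 21.4) = 3.792 m.
Argument (x−vt)/(2√(Dt)) = (3.24 − 2.5252)/3.792 = 0.1885; ½·erfc(0.1885) = 0.3949.
C = 38.4 × 0.3949 = 15.2 mg/L.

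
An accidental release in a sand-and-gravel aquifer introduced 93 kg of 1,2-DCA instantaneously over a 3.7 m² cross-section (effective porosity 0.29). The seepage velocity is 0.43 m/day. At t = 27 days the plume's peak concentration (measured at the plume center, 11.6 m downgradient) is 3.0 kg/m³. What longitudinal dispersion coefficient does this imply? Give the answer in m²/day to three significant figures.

2.46 m²/day

At the plume center C_max = M/(n_e·A·√(4πDt)), so D = M²/(4πt·(n_e·A·C_max)²).
n_e·A·C_max = 0.29 × 3.7 × 3.0 = 3.219 kg/m.
D = 93²/(4π × 27 × 3.219²) = 2.46 m²/day.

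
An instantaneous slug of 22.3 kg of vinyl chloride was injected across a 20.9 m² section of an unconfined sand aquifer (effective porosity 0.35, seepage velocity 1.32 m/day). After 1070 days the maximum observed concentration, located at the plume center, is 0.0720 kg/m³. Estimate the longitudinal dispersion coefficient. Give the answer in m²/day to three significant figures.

At the plume center C_max = M/(n_e·A·√(4πDt)), so D = M²/(4πt·(n_e·A·C_max)²).
n_e·A·C_max = 0.35 × 20.9 × 0.0720 = 0.5267 kg/m.
D = 22.3²/(4π × 1070 × 0.5267²) = 0.133 m²/day.

0.133 m²/day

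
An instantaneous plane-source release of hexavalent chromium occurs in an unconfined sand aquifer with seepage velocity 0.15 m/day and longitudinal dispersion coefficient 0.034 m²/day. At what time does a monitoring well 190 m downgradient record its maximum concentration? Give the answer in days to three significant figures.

For the 1D instantaneous-source solution, setting ∂C/∂t = 0 at fixed x gives v²t² + 2Dt − x² = 0, so t = (√(D² + v²x²) − D)/v².
√(D² + v²x²) = √(0.034² + 0.15² × 190²) = 28.50; v² = 0.0225.
t = (28.50 − 0.034)/0.0225 = 1270 days (vs. the pure-advection estimate x/v = 1270 d).

1270 days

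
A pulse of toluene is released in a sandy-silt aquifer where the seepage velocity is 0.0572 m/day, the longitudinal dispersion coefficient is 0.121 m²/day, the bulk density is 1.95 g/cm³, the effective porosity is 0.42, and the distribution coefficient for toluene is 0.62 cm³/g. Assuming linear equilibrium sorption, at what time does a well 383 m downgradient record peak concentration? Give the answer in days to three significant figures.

Retardation factor R = 1 + ρ_b·K_d/n = 1 + 1.95 × 0.62/0.42 = 3.879.
Sorption retards both mechanisms: v_R = v/R = 0.01475 m/day, D_R = D/R = 0.03119 m²/day.
Peak time from v_R²t² + 2D_R t − x² = 0: t = (√(D_R² + v_R²x²) − D_R)/v_R².
√(D_R² + v_R²x²) = √(0.03119² + 0.01475² × 383²) = 5.649; v_R² = 0.0002176.
t = (5.649 − 0.03119)/0.0002176 = 25800 days.

25800 days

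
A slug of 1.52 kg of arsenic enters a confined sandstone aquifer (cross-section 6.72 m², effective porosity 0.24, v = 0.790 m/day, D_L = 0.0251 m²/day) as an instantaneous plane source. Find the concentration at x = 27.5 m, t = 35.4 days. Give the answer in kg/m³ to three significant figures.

For an instantaneous plane source, C(x,t) = M/(n_e·A·√(4πDt)) · exp(−(x−vt)²/(4Dt)), with n_e·A the pore (flow) area.
Plume center vt = 0.790 × 35.4 = 27.966 m, so the well at 27.5 m is 0.466 m upgradient of the peak.
√(4πDt) = 3.342 m, giving peak height M/(n_e·A·√(4πDt)) = 1.52/(0.24 × 6.72 × 3.342) = 0.2820 kg/m³.
(x−vt)²/(4Dt) = (-0.466)²/(4 × 0.0251 × 35.4) = 0.06110; exp(−0.06110) = 0.9407.
C = 0.2820 × 0.9407 = 0.265 kg/m³.

0.265 kg/m³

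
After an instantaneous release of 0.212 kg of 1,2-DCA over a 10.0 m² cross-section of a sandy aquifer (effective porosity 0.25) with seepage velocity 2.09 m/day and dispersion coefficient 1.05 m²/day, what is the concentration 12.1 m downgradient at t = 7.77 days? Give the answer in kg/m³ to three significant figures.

0.00495 kg/m³

For an instantaneous plane source, C(x,t) = M/(n_e·A·√(4πDt)) · exp(−(x−vt)²/(4Dt)), with n_e·A the pore (flow) area.
Plume center vt = 2.09 × 7.77 = 16.2393 m, so the well at 12.1 m is 4.1393 m upgradient of the peak.
√(4πDt) = 10.13 m, giving peak height M/(n_e·A·√(4πDt)) = 0.212/(0.25 × 10.0 × 10.13) = 0.008371 kg/m³.
(x−vt)²/(4Dt) = (-4.1393)²/(4 × 1.05 × 7.77) = 0.5250; exp(−0.5250) = 0.5916.
C = 0.008371 × 0.5916 = 0.00495 kg/m³.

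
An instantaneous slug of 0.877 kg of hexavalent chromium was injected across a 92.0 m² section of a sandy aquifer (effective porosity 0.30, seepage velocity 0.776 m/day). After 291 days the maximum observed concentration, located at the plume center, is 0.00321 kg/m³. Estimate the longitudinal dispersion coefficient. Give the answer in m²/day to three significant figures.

0.0268 m²/day

At the plume center C_max = M/(n_e·A·√(4πDt)), so D = M²/(4πt·(n_e·A·C_max)²).
n_e·A·C_max = 0.30 × 92.0 × 0.00321 = 0.08860 kg/m.
D = 0.877²/(4π × 291 × 0.08860²) = 0.0268 m²/day.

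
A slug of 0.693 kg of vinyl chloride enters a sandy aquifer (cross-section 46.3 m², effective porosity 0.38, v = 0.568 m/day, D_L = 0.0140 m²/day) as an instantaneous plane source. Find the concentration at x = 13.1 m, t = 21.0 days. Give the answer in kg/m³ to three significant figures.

For an instantaneous plane source, C(x,t) = M/(n_e·A·√(4πDt)) · exp(−(x−vt)²/(4Dt)), with n_e·A the pore (flow) area.
Plume center vt = 0.568 × 21.0 = 11.928 m, so the well at 13.1 m is 1.172 m downgradient of the peak.
√(4πDt) = 1.922 m, giving peak height M/(n_e·A·√(4πDt)) = 0.693/(0.38 × 46.3 × 1.922) = 0.02049 kg/m³.
(x−vt)²/(4Dt) = (1.172)²/(4 × 0.0140 × 21.0) = 1.168; exp(−1.168) = 0.3110.
C = 0.02049 × 0.3110 = 0.00637 kg/m³.

0.00637 kg/m³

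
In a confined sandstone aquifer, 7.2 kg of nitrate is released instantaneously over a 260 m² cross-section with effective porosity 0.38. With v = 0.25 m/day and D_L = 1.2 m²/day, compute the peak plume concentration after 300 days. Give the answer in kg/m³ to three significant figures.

The peak of an instantaneous 1D plume sits at x = vt; there the Gaussian factor is 1 and C_max = M/(n_e·A·√(4πDt)), where n_e·A is the pore area the mass is dissolved in.
√(4πDt) = √(4π × 1.2 × 300) = 67.26 m, so C_max = 7.2/(0.38 × 260 × 67.26) = 0.00108 kg/m³.

0.00108 kg/m³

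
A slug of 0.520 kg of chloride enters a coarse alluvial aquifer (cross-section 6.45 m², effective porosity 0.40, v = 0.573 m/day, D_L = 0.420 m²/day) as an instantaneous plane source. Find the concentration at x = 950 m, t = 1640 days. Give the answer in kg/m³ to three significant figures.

For an instantaneous plane source, C(x,t) = M/(n_e·A·√(4πDt)) · exp(−(x−vt)²/(4Dt)), with n_e·A the pore (flow) area.
Plume center vt = 0.573 × 1640 = 939.72 m, so the well at 950 m is 10.28 m downgradient of the peak.
√(4πDt) = 93.04 m, giving peak height M/(n_e·A·√(4πDt)) = 0.520/(0.40 × 6.45 × 93.04) = 0.002166 kg/m³.
(x−vt)²/(4Dt) = (10.28)²/(4 × 0.420 × 1640) = 0.03836; exp(−0.03836) = 0.9624.
C = 0.002166 × 0.9624 = 0.00208 kg/m³.

0.00208 kg/m³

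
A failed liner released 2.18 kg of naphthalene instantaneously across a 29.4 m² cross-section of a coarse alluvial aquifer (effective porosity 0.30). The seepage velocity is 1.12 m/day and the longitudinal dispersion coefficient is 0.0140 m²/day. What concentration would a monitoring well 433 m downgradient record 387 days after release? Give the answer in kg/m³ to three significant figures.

0.0297 kg/m³

For an instantaneous plane source, C(x,t) = M/(n_e·A·√(4πDt)) · exp(−(x−vt)²/(4Dt)), with n_e·A the pore (flow) area.
Plume center vt = 1.12 × 387 = 433.44 m, so the well at 433 m is 0.44 m upgradient of the peak.
√(4πDt) = 8.251 m, giving peak height M/(n_e·A·√(4πDt)) = 2.18/(0.30 × 29.4 × 8.251) = 0.02996 kg/m³.
(x−vt)²/(4Dt) = (-0.44)²/(4 × 0.0140 × 387) = 0.008933; exp(−0.008933) = 0.9911.
C = 0.02996 × 0.9911 = 0.0297 kg/m³.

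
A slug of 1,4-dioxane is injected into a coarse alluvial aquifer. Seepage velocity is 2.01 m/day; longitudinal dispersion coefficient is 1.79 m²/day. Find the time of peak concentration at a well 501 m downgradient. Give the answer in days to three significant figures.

For the 1D instantaneous-source solution, setting ∂C/∂t = 0 at fixed x gives v²t² + 2Dt − x² = 0, so t = (√(D² + v²x²) − D)/v².
√(D² + v²x²) = √(1.79² + 2.01² × 501²) = 1007; v² = 4.0401.
t = (1007 − 1.79)/4.0401 = 249 days (vs. the pure-advection estimate x/v = 249 d).

249 days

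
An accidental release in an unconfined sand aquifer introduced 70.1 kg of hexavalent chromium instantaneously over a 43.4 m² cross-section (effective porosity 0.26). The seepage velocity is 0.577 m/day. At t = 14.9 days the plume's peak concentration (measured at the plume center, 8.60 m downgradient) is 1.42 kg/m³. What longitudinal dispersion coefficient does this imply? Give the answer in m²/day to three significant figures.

0.102 m²/day

At the plume center C_max = M/(n_e·A·√(4πDt)), so D = M²/(4πt·(n_e·A·C_max)²).
n_e·A·C_max = 0.26 × 43.4 × 1.42 = 16.02 kg/m.
D = 70.1²/(4π × 14.9 × 16.02²) = 0.102 m²/day.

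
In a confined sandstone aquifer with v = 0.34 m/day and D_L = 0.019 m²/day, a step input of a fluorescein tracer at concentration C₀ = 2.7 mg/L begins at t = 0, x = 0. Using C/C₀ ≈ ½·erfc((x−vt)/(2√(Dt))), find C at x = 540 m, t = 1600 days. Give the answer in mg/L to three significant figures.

1.88 mg/L

For a continuous step input, C/C₀ ≈ ½·erfc((x−vt)/(2√(Dt))).
vt = 0.34 × 1600 = 544 m and 2√(Dt) = 2√(0.019 × 1600) = 11.03 m.
Argument (x−vt)/(2√(Dt)) = (540 − 544)/11.03 = -0.3626; ½·erfc(-0.3626) = 0.6960.
C = 2.7 × 0.6960 = 1.88 mg/L.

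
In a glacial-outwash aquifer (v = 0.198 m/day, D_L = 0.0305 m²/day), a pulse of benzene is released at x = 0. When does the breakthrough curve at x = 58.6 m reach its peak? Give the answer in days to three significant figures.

295 days

For the 1D instantaneous-source solution, setting ∂C/∂t = 0 at fixed x gives v²t² + 2Dt − x² = 0, so t = (√(D² + v²x²) − D)/v².
√(D² + v²x²) = √(0.0305² + 0.198² × 58.6²) = 11.60; v² = 0.039204.
t = (11.60 − 0.0305)/0.039204 = 295 days (vs. the pure-advection estimate x/v = 296 d).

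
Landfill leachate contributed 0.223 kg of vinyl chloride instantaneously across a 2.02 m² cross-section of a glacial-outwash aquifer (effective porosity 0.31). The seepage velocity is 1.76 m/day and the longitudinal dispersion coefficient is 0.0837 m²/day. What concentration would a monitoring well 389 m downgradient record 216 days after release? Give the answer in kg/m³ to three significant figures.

For an instantaneous plane source, C(x,t) = M/(n_e·A·√(4πDt)) · exp(−(x−vt)²/(4Dt)), with n_e·A the pore (flow) area.
Plume center vt = 1.76 × 216 = 380.16 m, so the well at 389 m is 8.84 m downgradient of the peak.
√(4πDt) = 15.07 m, giving peak height M/(n_e·A·√(4πDt)) = 0.223/(0.31 × 2.02 × 15.07) = 0.02363 kg/m³.
(x−vt)²/(4Dt) = (8.84)²/(4 × 0.0837 × 216) = 1.081; exp(−1.081) = 0.3393.
C = 0.02363 × 0.3393 = 0.00802 kg/m³.

0.00802 kg/m³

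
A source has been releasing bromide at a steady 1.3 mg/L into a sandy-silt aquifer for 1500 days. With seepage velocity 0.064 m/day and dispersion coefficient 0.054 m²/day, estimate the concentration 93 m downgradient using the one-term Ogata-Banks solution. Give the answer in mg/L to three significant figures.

For a continuous step input, C/C₀ ≈ ½·erfc((x−vt)/(2√(Dt))).
vt = 0.064 × 1500 = 96 m and 2√(Dt) = 2√(0.054 × 1500) = 18.00 m.
Argument (x−vt)/(2√(Dt)) = (93 − 96)/18.00 = -0.1667; ½·erfc(-0.1667) = 0.5932.
C = 1.3 × 0.5932 = 0.771 mg/L.

0.771 mg/L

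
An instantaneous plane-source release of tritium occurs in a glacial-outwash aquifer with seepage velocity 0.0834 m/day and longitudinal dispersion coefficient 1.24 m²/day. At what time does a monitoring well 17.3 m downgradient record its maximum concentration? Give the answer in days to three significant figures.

For the 1D instantaneous-source solution, setting ∂C/∂t = 0 at fixed x gives v²t² + 2Dt − x² = 0, so t = (√(D² + v²x²) − D)/v².
√(D² + v²x²) = √(1.24² + 0.0834² × 17.3²) = 1.902; v² = 0.00695556.
t = (1.902 − 1.24)/0.00695556 = 95.2 days (vs. the pure-advection estimate x/v = 207 d).

95.2 days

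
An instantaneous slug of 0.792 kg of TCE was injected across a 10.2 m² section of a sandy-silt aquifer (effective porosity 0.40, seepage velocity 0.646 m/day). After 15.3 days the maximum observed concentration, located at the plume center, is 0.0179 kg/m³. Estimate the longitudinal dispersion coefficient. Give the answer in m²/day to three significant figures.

0.612 m²/day

At the plume center C_max = M/(n_e·A·√(4πDt)), so D = M²/(4πt·(n_e·A·C_max)²).
n_e·A·C_max = 0.40 × 10.2 × 0.0179 = 0.07303 kg/m.
D = 0.792²/(4π × 15.3 × 0.07303²) = 0.612 m²/day.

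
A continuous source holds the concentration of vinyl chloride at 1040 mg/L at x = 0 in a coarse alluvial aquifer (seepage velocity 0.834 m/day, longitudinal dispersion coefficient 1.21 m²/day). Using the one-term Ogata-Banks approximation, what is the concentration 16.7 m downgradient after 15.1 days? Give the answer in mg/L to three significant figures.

For a continuous step input, C/C₀ ≈ ½·erfc((x−vt)/(2√(Dt))).
vt = 0.834 × 15.1 = 12.5934 m and 2√(Dt) = 2√(1.21 × 15.1) = 8.549 m.
Argument (x−vt)/(2√(Dt)) = (16.7 − 12.5934)/8.549 = 0.4804; ½·erfc(0.4804) = 0.2484.
C = 1040 × 0.2484 = 258 mg/L.

258 mg/L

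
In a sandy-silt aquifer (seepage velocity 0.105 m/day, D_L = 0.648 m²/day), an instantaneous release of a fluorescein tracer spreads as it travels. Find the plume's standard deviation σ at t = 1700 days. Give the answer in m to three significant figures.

46.9 m

Dispersive spreading gives a Gaussian with σ² = 2Dt; advection only shifts the center.
σ = √(2 × 0.648 × 1700) = 46.9 m.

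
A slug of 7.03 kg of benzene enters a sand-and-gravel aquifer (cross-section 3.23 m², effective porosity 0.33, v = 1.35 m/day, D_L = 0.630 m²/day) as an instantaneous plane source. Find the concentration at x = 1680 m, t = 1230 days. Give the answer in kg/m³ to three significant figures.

0.0591 kg/m³

For an instantaneous plane source, C(x,t) = M/(n_e·A·√(4πDt)) · exp(−(x−vt)²/(4Dt)), with n_e·A the pore (flow) area.
Plume center vt = 1.35 × 1230 = 1660.5 m, so the well at 1680 m is 19.5 m downgradient of the peak.
√(4πDt) = 98.68 m, giving peak height M/(n_e·A·√(4πDt)) = 7.03/(0.33 × 3.23 × 98.68) = 0.06684 kg/m³.
(x−vt)²/(4Dt) = (19.5)²/(4 × 0.630 × 1230) = 0.1227; exp(−0.1227) = 0.8845.
C = 0.06684 × 0.8845 = 0.0591 kg/m³.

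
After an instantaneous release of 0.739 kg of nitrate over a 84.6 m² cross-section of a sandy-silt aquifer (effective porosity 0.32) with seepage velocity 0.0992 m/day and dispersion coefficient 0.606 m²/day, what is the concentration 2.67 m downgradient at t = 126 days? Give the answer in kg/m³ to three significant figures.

0.000642 kg/m³

For an instantaneous plane source, C(x,t) = M/(n_e·A·√(4πDt)) · exp(−(x−vt)²/(4Dt)), with n_e·A the pore (flow) area.
Plume center vt = 0.0992 × 126 = 12.4992 m, so the well at 2.67 m is 9.8292 m upgradient of the peak.
√(4πDt) = 30.98 m, giving peak height M/(n_e·A·√(4πDt)) = 0.739/(0.32 × 84.6 × 30.98) = 0.0008811 kg/m³.
(x−vt)²/(4Dt) = (-9.8292)²/(4 × 0.606 × 126) = 0.3163; exp(−0.3163) = 0.7288.
C = 0.0008811 × 0.7288 = 0.000642 kg/m³.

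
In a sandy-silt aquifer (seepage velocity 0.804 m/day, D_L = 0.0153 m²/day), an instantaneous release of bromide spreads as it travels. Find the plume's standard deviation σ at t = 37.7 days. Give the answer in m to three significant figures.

1.07 m

Dispersive spreading gives a Gaussian with σ² = 2Dt; advection only shifts the center.
σ = √(2 × 0.0153 × 37.7) = 1.07 m.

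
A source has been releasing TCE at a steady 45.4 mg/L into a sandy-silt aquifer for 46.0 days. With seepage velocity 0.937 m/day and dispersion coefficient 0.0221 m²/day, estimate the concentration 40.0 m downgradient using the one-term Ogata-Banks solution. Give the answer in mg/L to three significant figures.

For a continuous step input, C/C₀ ≈ ½·erfc((x−vt)/(2√(Dt))).
vt = 0.937 × 46.0 = 43.102 m and 2√(Dt) = 2√(0.0221 × 46.0) = 2.017 m.
Argument (x−vt)/(2√(Dt)) = (40.0 − 43.102)/2.017 = -1.538; ½·erfc(-1.538) = 0.9852.
C = 45.4 × 0.9852 = 44.7 mg/L.

44.7 mg/L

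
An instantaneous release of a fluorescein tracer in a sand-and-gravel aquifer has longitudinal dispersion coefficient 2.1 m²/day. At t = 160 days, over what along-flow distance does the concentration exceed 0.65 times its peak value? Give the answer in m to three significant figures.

48.1 m

The plume is Gaussian with σ = √(2Dt) = √(2 × 2.1 × 160) = 25.92 m.
C/C_peak = exp(−Δx²/(2σ²)) = 0.65 ⇒ Δx = σ·√(−2 ln 0.65) = 25.92 × 0.9282 = 24.06 m.
Width = 2Δx = 48.1 m.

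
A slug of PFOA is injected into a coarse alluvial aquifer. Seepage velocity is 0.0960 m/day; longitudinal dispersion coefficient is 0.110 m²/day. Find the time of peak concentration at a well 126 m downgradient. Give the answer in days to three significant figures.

1300 days

For the 1D instantaneous-source solution, setting ∂C/∂t = 0 at fixed x gives v²t² + 2Dt − x² = 0, so t = (√(D² + v²x²) − D)/v².
√(D² + v²x²) = √(0.110² + 0.0960² × 126²) = 12.10; v² = 0.009216.
t = (12.10 − 0.110)/0.009216 = 1300 days (vs. the pure-advection estimate x/v = 1310 d).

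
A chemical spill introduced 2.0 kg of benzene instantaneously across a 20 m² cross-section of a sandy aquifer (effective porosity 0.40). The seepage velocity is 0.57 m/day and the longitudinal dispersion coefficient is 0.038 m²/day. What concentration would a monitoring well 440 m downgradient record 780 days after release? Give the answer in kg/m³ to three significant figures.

For an instantaneous plane source, C(x,t) = M/(n_e·A·√(4πDt)) · exp(−(x−vt)²/(4Dt)), with n_e·A the pore (flow) area.
Plume center vt = 0.57 × 780 = 444.6 m, so the well at 440 m is 4.6 m upgradient of the peak.
√(4πDt) = 19.30 m, giving peak height M/(n_e·A·√(4πDt)) = 2.0/(0.40 × 20 × 19.30) = 0.01295 kg/m³.
(x−vt)²/(4Dt) = (-4.6)²/(4 × 0.038 × 780) = 0.1785; exp(−0.1785) = 0.8365.
C = 0.01295 × 0.8365 = 0.0108 kg/m³.

0.0108 kg/m³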